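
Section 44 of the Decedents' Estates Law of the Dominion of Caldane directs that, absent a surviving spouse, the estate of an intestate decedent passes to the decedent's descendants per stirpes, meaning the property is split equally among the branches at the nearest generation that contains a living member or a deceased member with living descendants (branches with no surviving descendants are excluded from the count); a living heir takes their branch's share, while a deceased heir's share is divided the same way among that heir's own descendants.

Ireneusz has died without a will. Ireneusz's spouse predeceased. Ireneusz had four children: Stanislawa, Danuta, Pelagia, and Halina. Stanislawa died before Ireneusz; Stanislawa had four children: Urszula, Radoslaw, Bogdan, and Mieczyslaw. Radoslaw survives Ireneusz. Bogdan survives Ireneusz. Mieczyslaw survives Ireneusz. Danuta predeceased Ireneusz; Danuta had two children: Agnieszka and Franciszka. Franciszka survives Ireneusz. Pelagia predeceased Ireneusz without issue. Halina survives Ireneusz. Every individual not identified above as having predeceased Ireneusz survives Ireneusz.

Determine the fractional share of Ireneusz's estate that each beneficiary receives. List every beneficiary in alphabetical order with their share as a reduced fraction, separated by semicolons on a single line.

Agnieszka 1/6; Bogdan 1/12; Franciszka 1/6; Halina 1/3; Mieczyslaw 1/12; Radoslaw 1/12; Urszula 1/12

There is no surviving spouse, so the entire estate passes to Ireneusz's descendants per stirpes.
Pelagia left no surviving issue, so that branch lapses and is disregarded.
The estate is divided into 3 equal shares of 1/3 among Stanislawa, Danuta, Halina.
Stanislawa predeceased; the 1/3 allotted to Stanislawa's branch passes to Stanislawa's issue by representation.
The 1/3 is divided into 4 equal shares of 1/12 among Urszula, Radoslaw, Bogdan, Mieczyslaw.
Urszula is living and takes 1/12.
Radoslaw is living and takes 1/12.
Bogdan is living and takes 1/12.
Mieczyslaw is living and takes 1/12.
Danuta predeceased; the 1/3 allotted to Danuta's branch passes to Danuta's issue by representation.
The 1/3 is divided into 2 equal shares of 1/6 among Agnieszka, Franciszka.
Agnieszka is living and takes 1/6.
Franciszka is living and takes 1/6.
Halina is living and takes 1/3.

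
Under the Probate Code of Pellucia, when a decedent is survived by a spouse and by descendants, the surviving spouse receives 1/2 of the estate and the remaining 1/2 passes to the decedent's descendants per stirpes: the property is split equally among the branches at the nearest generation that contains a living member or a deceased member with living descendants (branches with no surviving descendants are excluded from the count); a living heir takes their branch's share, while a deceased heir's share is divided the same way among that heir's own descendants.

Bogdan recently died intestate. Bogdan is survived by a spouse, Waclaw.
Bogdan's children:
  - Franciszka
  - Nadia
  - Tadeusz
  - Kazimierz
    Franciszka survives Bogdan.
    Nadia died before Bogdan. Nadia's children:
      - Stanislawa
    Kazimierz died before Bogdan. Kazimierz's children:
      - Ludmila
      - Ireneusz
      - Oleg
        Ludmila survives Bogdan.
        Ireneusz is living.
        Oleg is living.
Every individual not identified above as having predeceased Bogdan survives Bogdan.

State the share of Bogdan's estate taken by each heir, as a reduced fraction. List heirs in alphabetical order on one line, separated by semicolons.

Waclaw, as surviving spouse, takes 1/2.
The remaining 1/2 passes to Bogdan's descendants per stirpes.
The 1/2 is divided into 4 equal shares of 1/8 among Franciszka, Nadia, Tadeusz, Kazimierz.
Franciszka is living and takes 1/8.
Nadia predeceased; the 1/8 allotted to Nadia's branch passes to Nadia's issue by representation.
Stanislawa is the sole taker at this level and receives the full 1/8.
Tadeusz is living and takes 1/8.
Kazimierz predeceased; the 1/8 allotted to Kazimierz's branch passes to Kazimierz's issue by representation.
The 1/8 is divided into 3 equal shares of 1/24 among Ludmila, Ireneusz, Oleg.
Ludmila is living and takes 1/24.
Ireneusz is living and takes 1/24.
Oleg is living and takes 1/24.

Franciszka 1/8; Ireneusz 1/24; Ludmila 1/24; Oleg 1/24; Stanislawa 1/8; Tadeusz 1/8; Waclaw 1/2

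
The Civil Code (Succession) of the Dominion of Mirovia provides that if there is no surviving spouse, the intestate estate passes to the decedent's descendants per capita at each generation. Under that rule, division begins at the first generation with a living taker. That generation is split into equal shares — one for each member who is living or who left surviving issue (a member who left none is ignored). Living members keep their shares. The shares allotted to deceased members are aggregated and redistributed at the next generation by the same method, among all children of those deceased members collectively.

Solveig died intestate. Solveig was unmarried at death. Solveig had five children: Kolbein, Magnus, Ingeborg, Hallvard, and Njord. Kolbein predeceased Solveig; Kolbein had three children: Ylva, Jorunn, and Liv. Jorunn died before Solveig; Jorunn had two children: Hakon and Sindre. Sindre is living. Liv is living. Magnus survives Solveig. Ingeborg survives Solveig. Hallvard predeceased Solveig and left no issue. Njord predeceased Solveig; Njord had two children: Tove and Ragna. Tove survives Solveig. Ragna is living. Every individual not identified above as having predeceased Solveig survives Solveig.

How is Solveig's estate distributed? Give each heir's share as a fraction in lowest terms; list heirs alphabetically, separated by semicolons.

Hakon 1/20; Ingeborg 1/4; Liv 1/10; Magnus 1/4; Ragna 1/10; Sindre 1/20; Tove 1/10; Ylva 1/10

There is no surviving spouse, so the entire estate passes to Solveig's descendants per capita at each generation.
At generation 1 (Kolbein, Magnus, Ingeborg, Njord) there are 4 shares of (1)/4 = 1/4 each.
Living: Magnus and Ingeborg — each takes 1/4.
Deceased: Kolbein and Njord. Their combined 1/2 is pooled and carried to generation 2.
At generation 2 (Ylva, Jorunn, Liv, Tove, Ragna) there are 5 shares of (1/2)/5 = 1/10 each.
Living: Ylva, Liv, Tove, and Ragna — each takes 1/10.
Deceased: Jorunn. That 1/10 share is carried to generation 3.
At generation 3 (Hakon, Sindre) there are 2 shares of (1/10)/2 = 1/20 each.
Living: Hakon and Sindre — each takes 1/20.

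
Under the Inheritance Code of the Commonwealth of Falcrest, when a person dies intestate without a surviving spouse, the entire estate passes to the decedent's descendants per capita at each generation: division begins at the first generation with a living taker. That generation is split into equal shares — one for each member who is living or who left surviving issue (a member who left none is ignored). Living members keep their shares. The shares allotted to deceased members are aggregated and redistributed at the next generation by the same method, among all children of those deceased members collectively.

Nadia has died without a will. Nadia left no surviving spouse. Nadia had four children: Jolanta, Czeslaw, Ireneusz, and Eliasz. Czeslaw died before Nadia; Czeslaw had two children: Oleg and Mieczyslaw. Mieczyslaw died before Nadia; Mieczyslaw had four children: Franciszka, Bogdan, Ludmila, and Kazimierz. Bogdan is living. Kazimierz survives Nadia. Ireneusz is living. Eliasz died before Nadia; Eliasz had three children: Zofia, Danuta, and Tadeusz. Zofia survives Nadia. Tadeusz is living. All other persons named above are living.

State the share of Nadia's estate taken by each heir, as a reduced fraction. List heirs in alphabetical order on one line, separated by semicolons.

Bogdan 1/40; Danuta 1/10; Franciszka 1/40; Ireneusz 1/4; Jolanta 1/4; Kazimierz 1/40; Ludmila 1/40; Oleg 1/10; Tadeusz 1/10; Zofia 1/10

There is no surviving spouse, so the entire estate passes to Nadia's descendants per capita at each generation.
At generation 1 (Jolanta, Czeslaw, Ireneusz, Eliasz) there are 4 shares of (1)/4 = 1/4 each.
Living: Jolanta and Ireneusz — each takes 1/4.
Deceased: Czeslaw and Eliasz. Their combined 1/2 is pooled and carried to generation 2.
At generation 2 (Oleg, Mieczyslaw, Zofia, Danuta, Tadeusz) there are 5 shares of (1/2)/5 = 1/10 each.
Living: Oleg, Zofia, Danuta, and Tadeusz — each takes 1/10.
Deceased: Mieczyslaw. That 1/10 share is carried to generation 3.
At generation 3 (Franciszka, Bogdan, Ludmila, Kazimierz) there are 4 shares of (1/10)/4 = 1/40 each.
Living: Franciszka, Bogdan, Ludmila, and Kazimierz — each takes 1/40.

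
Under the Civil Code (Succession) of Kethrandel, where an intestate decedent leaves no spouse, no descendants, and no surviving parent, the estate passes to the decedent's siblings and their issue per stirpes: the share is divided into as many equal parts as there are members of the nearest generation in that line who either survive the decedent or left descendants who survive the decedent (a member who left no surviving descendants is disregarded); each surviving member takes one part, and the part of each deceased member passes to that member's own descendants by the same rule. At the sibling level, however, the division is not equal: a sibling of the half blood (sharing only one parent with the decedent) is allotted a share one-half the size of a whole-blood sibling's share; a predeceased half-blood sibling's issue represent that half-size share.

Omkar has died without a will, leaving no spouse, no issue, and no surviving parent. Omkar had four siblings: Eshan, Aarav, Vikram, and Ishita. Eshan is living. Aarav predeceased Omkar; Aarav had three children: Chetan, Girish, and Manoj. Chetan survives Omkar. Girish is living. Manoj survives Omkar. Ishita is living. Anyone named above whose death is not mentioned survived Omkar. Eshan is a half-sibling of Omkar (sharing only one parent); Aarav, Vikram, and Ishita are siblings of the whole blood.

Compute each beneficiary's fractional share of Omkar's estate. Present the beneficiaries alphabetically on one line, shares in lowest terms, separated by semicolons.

No spouse, descendants, or parent survives, so the estate passes to Omkar's siblings per stirpes.
Half-blood siblings count for one-half the weight of whole-blood siblings at the initial division.
Dividing 1 in proportion to weights (total weight 7/2): Eshan (weight 1/2) → 1/7; Aarav (weight 1) → 2/7; Vikram (weight 1) → 2/7; Ishita (weight 1) → 2/7.
Eshan is living and takes 1/7.
Aarav predeceased; the 2/7 allotted to Aarav's branch passes to Aarav's issue by representation.
The 2/7 is divided into 3 equal shares of 2/21 among Chetan, Girish, Manoj.
Chetan is living and takes 2/21.
Girish is living and takes 2/21.
Manoj is living and takes 2/21.
Vikram is living and takes 2/7.
Ishita is living and takes 2/7.

Chetan 2/21; Eshan 1/7; Girish 2/21; Ishita 2/7; Manoj 2/21; Vikram 2/7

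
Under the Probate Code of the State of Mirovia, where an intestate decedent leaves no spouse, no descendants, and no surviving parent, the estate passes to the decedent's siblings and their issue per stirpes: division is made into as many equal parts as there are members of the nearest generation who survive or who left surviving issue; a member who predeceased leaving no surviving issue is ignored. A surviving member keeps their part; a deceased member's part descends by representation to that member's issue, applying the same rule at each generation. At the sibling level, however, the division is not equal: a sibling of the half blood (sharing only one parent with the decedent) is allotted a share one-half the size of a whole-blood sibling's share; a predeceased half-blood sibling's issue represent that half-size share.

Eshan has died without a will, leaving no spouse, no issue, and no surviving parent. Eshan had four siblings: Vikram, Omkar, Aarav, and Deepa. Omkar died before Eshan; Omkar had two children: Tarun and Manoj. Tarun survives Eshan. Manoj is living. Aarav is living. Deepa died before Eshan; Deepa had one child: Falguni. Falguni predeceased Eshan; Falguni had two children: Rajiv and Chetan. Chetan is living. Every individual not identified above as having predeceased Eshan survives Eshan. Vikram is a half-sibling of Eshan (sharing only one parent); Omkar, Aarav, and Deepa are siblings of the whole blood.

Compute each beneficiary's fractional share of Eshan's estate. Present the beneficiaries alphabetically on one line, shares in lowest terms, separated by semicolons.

No spouse, descendants, or parent survives, so the estate passes to Eshan's siblings per stirpes.
Half-blood siblings count for one-half the weight of whole-blood siblings at the initial division.
Dividing 1 in proportion to weights (total weight 7/2): Vikram (weight 1/2) → 1/7; Omkar (weight 1) → 2/7; Aarav (weight 1) → 2/7; Deepa (weight 1) → 2/7.
Vikram is living and takes 1/7.
Omkar predeceased; the 2/7 allotted to Omkar's branch passes to Omkar's issue by representation.
The 2/7 is divided into 2 equal shares of 1/7 among Tarun, Manoj.
Tarun is living and takes 1/7.
Manoj is living and takes 1/7.
Aarav is living and takes 2/7.
Deepa predeceased; the 2/7 allotted to Deepa's branch passes to Deepa's issue by representation.
Falguni's line is the sole branch at this level, so the full 2/7 passes to Falguni's issue by representation.
The 2/7 is divided into 2 equal shares of 1/7 among Rajiv, Chetan.
Rajiv is living and takes 1/7.
Chetan is living and takes 1/7.

Aarav 2/7; Chetan 1/7; Manoj 1/7; Rajiv 1/7; Tarun 1/7; Vikram 1/7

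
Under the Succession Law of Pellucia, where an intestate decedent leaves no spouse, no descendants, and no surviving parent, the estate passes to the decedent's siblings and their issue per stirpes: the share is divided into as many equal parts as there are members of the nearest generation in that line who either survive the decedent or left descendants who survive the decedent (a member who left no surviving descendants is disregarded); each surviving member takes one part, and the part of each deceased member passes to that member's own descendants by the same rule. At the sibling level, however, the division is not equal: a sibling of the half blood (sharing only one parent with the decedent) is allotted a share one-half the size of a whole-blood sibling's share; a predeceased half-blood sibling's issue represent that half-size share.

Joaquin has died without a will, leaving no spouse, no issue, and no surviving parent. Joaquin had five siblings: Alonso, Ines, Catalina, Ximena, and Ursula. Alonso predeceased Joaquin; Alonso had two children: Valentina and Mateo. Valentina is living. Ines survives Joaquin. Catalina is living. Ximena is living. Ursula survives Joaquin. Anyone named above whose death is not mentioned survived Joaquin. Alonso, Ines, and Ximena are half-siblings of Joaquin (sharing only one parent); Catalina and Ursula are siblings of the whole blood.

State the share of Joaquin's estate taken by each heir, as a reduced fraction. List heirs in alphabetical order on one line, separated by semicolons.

Catalina 2/7; Ines 1/7; Mateo 1/14; Ursula 2/7; Valentina 1/14; Ximena 1/7

No spouse, descendants, or parent survives, so the estate passes to Joaquin's siblings per stirpes.
Half-blood siblings count for one-half the weight of whole-blood siblings at the initial division.
Dividing 1 in proportion to weights (total weight 7/2): Alonso (weight 1/2) → 1/7; Ines (weight 1/2) → 1/7; Catalina (weight 1) → 2/7; Ximena (weight 1/2) → 1/7; Ursula (weight 1) → 2/7.
Alonso predeceased; the 1/7 allotted to Alonso's branch passes to Alonso's issue by representation.
The 1/7 is divided into 2 equal shares of 1/14 among Valentina, Mateo.
Valentina is living and takes 1/14.
Mateo is living and takes 1/14.
Ines is living and takes 1/7.
Catalina is living and takes 2/7.
Ximena is living and takes 1/7.
Ursula is living and takes 2/7.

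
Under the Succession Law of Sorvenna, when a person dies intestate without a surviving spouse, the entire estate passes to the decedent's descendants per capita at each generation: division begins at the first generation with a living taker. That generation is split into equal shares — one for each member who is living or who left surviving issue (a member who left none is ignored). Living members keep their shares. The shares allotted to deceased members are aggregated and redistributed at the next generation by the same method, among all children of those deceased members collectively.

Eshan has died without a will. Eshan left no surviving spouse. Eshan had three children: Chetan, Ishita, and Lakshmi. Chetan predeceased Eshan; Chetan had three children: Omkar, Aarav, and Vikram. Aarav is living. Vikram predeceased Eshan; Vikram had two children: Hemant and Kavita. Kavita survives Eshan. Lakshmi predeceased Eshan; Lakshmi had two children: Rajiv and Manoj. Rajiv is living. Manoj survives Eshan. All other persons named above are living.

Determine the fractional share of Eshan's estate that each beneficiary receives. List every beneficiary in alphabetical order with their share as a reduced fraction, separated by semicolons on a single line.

There is no surviving spouse, so the entire estate passes to Eshan's descendants per capita at each generation.
At generation 1 (Chetan, Ishita, Lakshmi) there are 3 shares of (1)/3 = 1/3 each.
Living: Ishita — each takes 1/3.
Deceased: Chetan and Lakshmi. Their combined 2/3 is pooled and carried to generation 2.
At generation 2 (Omkar, Aarav, Vikram, Rajiv, Manoj) there are 5 shares of (2/3)/5 = 2/15 each.
Living: Omkar, Aarav, Rajiv, and Manoj — each takes 2/15.
Deceased: Vikram. That 2/15 share is carried to generation 3.
At generation 3 (Hemant, Kavita) there are 2 shares of (2/15)/2 = 1/15 each.
Living: Hemant and Kavita — each takes 1/15.

Aarav 2/15; Hemant 1/15; Ishita 1/3; Kavita 1/15; Manoj 2/15; Omkar 2/15; Rajiv 2/15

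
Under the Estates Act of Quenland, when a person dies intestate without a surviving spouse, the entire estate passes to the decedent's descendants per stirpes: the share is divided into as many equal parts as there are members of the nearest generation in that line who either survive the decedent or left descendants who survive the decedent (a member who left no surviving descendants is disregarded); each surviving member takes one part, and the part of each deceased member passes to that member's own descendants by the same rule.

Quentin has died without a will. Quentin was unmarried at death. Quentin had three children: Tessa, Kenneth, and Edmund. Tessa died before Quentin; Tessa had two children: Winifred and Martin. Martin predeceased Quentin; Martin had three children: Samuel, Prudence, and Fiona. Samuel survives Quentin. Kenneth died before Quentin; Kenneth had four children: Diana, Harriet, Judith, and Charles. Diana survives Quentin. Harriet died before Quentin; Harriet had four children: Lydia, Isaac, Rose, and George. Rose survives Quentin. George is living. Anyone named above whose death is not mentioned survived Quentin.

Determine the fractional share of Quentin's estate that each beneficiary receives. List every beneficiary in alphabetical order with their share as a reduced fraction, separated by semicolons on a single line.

There is no surviving spouse, so the entire estate passes to Quentin's descendants per stirpes.
The estate is divided into 3 equal shares of 1/3 among Tessa, Kenneth, Edmund.
Tessa predeceased; the 1/3 allotted to Tessa's branch passes to Tessa's issue by representation.
The 1/3 is divided into 2 equal shares of 1/6 among Winifred, Martin.
Winifred is living and takes 1/6.
Martin predeceased; the 1/6 allotted to Martin's branch passes to Martin's issue by representation.
The 1/6 is divided into 3 equal shares of 1/18 among Samuel, Prudence, Fiona.
Samuel is living and takes 1/18.
Prudence is living and takes 1/18.
Fiona is living and takes 1/18.
Kenneth predeceased; the 1/3 allotted to Kenneth's branch passes to Kenneth's issue by representation.
The 1/3 is divided into 4 equal shares of 1/12 among Diana, Harriet, Judith, Charles.
Diana is living and takes 1/12.
Harriet predeceased; the 1/12 allotted to Harriet's branch passes to Harriet's issue by representation.
The 1/12 is divided into 4 equal shares of 1/48 among Lydia, Isaac, Rose, George.
Lydia is living and takes 1/48.
Isaac is living and takes 1/48.
Rose is living and takes 1/48.
George is living and takes 1/48.
Judith is living and takes 1/12.
Charles is living and takes 1/12.
Edmund is living and takes 1/3.

Charles 1/12; Diana 1/12; Edmund 1/3; Fiona 1/18; George 1/48; Isaac 1/48; Judith 1/12; Lydia 1/48; Prudence 1/18; Rose 1/48; Samuel 1/18; Winifred 1/6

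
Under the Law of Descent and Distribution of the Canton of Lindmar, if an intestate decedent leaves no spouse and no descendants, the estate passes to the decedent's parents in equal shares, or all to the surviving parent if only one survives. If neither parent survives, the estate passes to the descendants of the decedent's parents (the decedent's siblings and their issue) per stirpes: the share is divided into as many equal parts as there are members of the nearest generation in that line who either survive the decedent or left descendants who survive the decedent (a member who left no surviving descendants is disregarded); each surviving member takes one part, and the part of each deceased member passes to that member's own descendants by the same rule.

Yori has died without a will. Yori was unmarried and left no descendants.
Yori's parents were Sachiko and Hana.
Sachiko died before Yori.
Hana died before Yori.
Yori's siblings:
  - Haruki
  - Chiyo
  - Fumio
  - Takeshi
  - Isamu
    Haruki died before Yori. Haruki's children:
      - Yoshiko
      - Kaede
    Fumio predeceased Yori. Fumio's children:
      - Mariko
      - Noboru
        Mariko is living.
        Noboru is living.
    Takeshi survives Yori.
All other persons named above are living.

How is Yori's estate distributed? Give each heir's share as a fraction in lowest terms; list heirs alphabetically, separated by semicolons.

Chiyo 1/5; Isamu 1/5; Kaede 1/10; Mariko 1/10; Noboru 1/10; Takeshi 1/5; Yoshiko 1/10

Neither parent survives and there are no descendants, so the estate passes to Yori's siblings and their issue per stirpes.
The estate is divided into 5 equal shares of 1/5 among Haruki, Chiyo, Fumio, Takeshi, Isamu.
Haruki predeceased; the 1/5 allotted to Haruki's branch passes to Haruki's issue by representation.
The 1/5 is divided into 2 equal shares of 1/10 among Yoshiko, Kaede.
Yoshiko is living and takes 1/10.
Kaede is living and takes 1/10.
Chiyo is living and takes 1/5.
Fumio predeceased; the 1/5 allotted to Fumio's branch passes to Fumio's issue by representation.
The 1/5 is divided into 2 equal shares of 1/10 among Mariko, Noboru.
Mariko is living and takes 1/10.
Noboru is living and takes 1/10.
Takeshi is living and takes 1/5.
Isamu is living and takes 1/5.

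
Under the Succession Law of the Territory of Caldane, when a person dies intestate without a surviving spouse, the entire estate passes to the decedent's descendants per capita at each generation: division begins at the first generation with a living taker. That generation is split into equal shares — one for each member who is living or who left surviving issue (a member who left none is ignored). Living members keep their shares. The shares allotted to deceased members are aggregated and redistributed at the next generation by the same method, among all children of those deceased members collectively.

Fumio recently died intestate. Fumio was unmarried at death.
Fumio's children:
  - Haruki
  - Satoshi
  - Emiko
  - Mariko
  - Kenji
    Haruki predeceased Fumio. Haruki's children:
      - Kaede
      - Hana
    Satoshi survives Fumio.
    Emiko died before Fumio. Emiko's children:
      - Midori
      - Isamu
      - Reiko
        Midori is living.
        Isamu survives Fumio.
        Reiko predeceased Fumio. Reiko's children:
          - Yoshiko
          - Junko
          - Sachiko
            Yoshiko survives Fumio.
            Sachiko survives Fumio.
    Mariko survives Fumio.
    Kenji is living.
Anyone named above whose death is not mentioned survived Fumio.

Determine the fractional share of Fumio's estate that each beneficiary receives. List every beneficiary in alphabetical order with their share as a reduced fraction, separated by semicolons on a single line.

Hana 2/25; Isamu 2/25; Junko 2/75; Kaede 2/25; Kenji 1/5; Mariko 1/5; Midori 2/25; Sachiko 2/75; Satoshi 1/5; Yoshiko 2/75

There is no surviving spouse, so the entire estate passes to Fumio's descendants per capita at each generation.
At generation 1 (Haruki, Satoshi, Emiko, Mariko, Kenji) there are 5 shares of (1)/5 = 1/5 each.
Living: Satoshi, Mariko, and Kenji — each takes 1/5.
Deceased: Haruki and Emiko. Their combined 2/5 is pooled and carried to generation 2.
At generation 2 (Kaede, Hana, Midori, Isamu, Reiko) there are 5 shares of (2/5)/5 = 2/25 each.
Living: Kaede, Hana, Midori, and Isamu — each takes 2/25.
Deceased: Reiko. That 2/25 share is carried to generation 3.
At generation 3 (Yoshiko, Junko, Sachiko) there are 3 shares of (2/25)/3 = 2/75 each.
Living: Yoshiko, Junko, and Sachiko — each takes 2/75.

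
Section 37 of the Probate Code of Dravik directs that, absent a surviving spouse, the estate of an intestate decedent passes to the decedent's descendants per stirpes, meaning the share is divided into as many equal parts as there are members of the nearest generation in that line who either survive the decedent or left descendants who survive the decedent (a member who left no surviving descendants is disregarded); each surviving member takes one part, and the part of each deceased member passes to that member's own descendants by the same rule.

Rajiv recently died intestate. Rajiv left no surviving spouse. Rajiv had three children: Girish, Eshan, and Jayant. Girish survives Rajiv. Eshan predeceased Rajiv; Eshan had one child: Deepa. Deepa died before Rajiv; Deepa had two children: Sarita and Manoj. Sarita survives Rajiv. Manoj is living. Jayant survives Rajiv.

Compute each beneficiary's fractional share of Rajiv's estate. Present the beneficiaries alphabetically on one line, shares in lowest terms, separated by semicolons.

There is no surviving spouse, so the entire estate passes to Rajiv's descendants per stirpes.
The estate is divided into 3 equal shares of 1/3 among Girish, Eshan, Jayant.
Girish is living and takes 1/3.
Eshan predeceased; the 1/3 allotted to Eshan's branch passes to Eshan's issue by representation.
Deepa's line is the sole branch at this level, so the full 1/3 passes to Deepa's issue by representation.
The 1/3 is divided into 2 equal shares of 1/6 among Sarita, Manoj.
Sarita is living and takes 1/6.
Manoj is living and takes 1/6.
Jayant is living and takes 1/3.

Girish 1/3; Jayant 1/3; Manoj 1/6; Sarita 1/6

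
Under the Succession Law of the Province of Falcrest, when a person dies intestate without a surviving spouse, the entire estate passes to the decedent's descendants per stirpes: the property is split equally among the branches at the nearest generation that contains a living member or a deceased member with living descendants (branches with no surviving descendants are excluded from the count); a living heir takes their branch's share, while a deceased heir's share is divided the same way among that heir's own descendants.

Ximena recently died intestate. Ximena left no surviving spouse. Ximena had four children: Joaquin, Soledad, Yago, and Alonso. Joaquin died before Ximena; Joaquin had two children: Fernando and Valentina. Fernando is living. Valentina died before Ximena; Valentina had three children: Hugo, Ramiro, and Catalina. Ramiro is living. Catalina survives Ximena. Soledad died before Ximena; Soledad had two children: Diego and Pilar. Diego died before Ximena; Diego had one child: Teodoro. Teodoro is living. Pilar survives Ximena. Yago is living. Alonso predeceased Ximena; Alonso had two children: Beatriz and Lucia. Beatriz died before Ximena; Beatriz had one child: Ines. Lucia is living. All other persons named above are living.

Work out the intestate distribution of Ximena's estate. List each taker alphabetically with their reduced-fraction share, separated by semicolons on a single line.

There is no surviving spouse, so the entire estate passes to Ximena's descendants per stirpes.
The estate is divided into 4 equal shares of 1/4 among Joaquin, Soledad, Yago, Alonso.
Joaquin predeceased; the 1/4 allotted to Joaquin's branch passes to Joaquin's issue by representation.
The 1/4 is divided into 2 equal shares of 1/8 among Fernando, Valentina.
Fernando is living and takes 1/8.
Valentina predeceased; the 1/8 allotted to Valentina's branch passes to Valentina's issue by representation.
The 1/8 is divided into 3 equal shares of 1/24 among Hugo, Ramiro, Catalina.
Hugo is living and takes 1/24.
Ramiro is living and takes 1/24.
Catalina is living and takes 1/24.
Soledad predeceased; the 1/4 allotted to Soledad's branch passes to Soledad's issue by representation.
The 1/4 is divided into 2 equal shares of 1/8 among Diego, Pilar.
Diego predeceased; the 1/8 allotted to Diego's branch passes to Diego's issue by representation.
Teodoro is the sole taker at this level and receives the full 1/8.
Pilar is living and takes 1/8.
Yago is living and takes 1/4.
Alonso predeceased; the 1/4 allotted to Alonso's branch passes to Alonso's issue by representation.
The 1/4 is divided into 2 equal shares of 1/8 among Beatriz, Lucia.
Beatriz predeceased; the 1/8 allotted to Beatriz's branch passes to Beatriz's issue by representation.
Ines is the sole taker at this level and receives the full 1/8.
Lucia is living and takes 1/8.

Catalina 1/24; Fernando 1/8; Hugo 1/24; Ines 1/8; Lucia 1/8; Pilar 1/8; Ramiro 1/24; Teodoro 1/8; Yago 1/4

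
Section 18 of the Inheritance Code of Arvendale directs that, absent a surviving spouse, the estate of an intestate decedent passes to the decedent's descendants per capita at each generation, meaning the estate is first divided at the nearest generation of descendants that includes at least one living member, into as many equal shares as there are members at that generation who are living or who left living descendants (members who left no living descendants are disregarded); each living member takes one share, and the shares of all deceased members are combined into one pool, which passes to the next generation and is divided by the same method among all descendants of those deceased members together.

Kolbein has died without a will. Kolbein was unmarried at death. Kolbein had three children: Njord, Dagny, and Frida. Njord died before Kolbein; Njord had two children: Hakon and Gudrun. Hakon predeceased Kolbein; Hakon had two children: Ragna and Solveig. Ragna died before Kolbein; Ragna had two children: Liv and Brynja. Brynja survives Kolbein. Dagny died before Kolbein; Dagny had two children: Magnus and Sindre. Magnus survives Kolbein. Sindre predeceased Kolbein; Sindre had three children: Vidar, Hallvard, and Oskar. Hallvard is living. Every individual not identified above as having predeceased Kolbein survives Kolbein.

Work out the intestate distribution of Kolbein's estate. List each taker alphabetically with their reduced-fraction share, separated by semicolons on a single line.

Brynja 1/30; Frida 1/3; Gudrun 1/6; Hallvard 1/15; Liv 1/30; Magnus 1/6; Oskar 1/15; Solveig 1/15; Vidar 1/15

There is no surviving spouse, so the entire estate passes to Kolbein's descendants per capita at each generation.
At generation 1 (Njord, Dagny, Frida) there are 3 shares of (1)/3 = 1/3 each.
Living: Frida — each takes 1/3.
Deceased: Njord and Dagny. Their combined 2/3 is pooled and carried to generation 2.
At generation 2 (Hakon, Gudrun, Magnus, Sindre) there are 4 shares of (2/3)/4 = 1/6 each.
Living: Gudrun and Magnus — each takes 1/6.
Deceased: Hakon and Sindre. Their combined 1/3 is pooled and carried to generation 3.
At generation 3 (Ragna, Solveig, Vidar, Hallvard, Oskar) there are 5 shares of (1/3)/5 = 1/15 each.
Living: Solveig, Vidar, Hallvard, and Oskar — each takes 1/15.
Deceased: Ragna. That 1/15 share is carried to generation 4.
At generation 4 (Liv, Brynja) there are 2 shares of (1/15)/2 = 1/30 each.
Living: Liv and Brynja — each takes 1/30.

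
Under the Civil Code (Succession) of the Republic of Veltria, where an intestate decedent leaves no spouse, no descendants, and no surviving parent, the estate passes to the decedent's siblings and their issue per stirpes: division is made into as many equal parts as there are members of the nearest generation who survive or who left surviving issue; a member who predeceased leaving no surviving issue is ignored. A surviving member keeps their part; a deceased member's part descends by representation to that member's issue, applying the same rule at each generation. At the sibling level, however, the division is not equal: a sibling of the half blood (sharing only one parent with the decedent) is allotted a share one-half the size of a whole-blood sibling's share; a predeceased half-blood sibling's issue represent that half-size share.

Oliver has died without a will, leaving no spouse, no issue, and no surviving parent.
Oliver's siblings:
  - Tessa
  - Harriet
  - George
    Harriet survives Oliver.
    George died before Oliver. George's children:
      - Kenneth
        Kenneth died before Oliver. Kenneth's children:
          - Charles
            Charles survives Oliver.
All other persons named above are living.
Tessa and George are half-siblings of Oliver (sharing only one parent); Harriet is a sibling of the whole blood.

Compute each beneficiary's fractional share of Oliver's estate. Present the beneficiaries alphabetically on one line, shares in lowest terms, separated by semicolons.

No spouse, descendants, or parent survives, so the estate passes to Oliver's siblings per stirpes.
Half-blood siblings count for one-half the weight of whole-blood siblings at the initial division.
Dividing 1 in proportion to weights (total weight 2): Tessa (weight 1/2) → 1/4; Harriet (weight 1) → 1/2; George (weight 1/2) → 1/4.
Tessa is living and takes 1/4.
Harriet is living and takes 1/2.
George predeceased; the 1/4 allotted to George's branch passes to George's issue by representation.
Kenneth's line is the sole branch at this level, so the full 1/4 passes to Kenneth's issue by representation.
Charles is the sole taker at this level and receives the full 1/4.

Charles 1/4; Harriet 1/2; Tessa 1/4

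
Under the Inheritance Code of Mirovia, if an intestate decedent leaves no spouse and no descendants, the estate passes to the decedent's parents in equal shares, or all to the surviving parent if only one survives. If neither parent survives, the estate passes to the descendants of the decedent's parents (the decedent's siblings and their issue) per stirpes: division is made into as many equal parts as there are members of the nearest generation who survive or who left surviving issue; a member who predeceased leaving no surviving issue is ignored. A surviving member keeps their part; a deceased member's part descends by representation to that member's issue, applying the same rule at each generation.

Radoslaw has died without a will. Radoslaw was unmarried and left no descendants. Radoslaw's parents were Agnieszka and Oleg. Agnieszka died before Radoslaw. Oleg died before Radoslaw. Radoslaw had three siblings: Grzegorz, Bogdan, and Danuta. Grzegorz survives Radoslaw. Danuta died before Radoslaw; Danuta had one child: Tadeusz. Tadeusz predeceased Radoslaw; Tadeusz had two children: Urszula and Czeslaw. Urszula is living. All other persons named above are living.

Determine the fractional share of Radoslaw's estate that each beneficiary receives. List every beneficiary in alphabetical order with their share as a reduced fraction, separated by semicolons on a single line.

Bogdan 1/3; Czeslaw 1/6; Grzegorz 1/3; Urszula 1/6

Neither parent survives and there are no descendants, so the estate passes to Radoslaw's siblings and their issue per stirpes.
The estate is divided into 3 equal shares of 1/3 among Grzegorz, Bogdan, Danuta.
Grzegorz is living and takes 1/3.
Bogdan is living and takes 1/3.
Danuta predeceased; the 1/3 allotted to Danuta's branch passes to Danuta's issue by representation.
Tadeusz's line is the sole branch at this level, so the full 1/3 passes to Tadeusz's issue by representation.
The 1/3 is divided into 2 equal shares of 1/6 among Urszula, Czeslaw.
Urszula is living and takes 1/6.
Czeslaw is living and takes 1/6.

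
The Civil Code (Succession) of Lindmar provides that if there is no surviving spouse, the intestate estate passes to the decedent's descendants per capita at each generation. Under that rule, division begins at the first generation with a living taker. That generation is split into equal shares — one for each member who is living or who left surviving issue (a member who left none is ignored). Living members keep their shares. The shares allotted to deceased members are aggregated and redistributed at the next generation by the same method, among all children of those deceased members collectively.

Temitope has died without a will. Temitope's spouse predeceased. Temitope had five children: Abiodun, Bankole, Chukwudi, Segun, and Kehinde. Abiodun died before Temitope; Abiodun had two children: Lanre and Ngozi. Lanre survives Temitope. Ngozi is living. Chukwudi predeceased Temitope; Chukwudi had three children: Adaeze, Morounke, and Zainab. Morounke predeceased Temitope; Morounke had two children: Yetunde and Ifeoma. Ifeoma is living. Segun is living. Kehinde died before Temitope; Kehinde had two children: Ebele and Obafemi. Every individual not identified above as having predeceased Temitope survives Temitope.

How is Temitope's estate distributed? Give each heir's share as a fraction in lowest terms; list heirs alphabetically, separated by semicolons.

Adaeze 3/35; Bankole 1/5; Ebele 3/35; Ifeoma 3/70; Lanre 3/35; Ngozi 3/35; Obafemi 3/35; Segun 1/5; Yetunde 3/70; Zainab 3/35

There is no surviving spouse, so the entire estate passes to Temitope's descendants per capita at each generation.
At generation 1 (Abiodun, Bankole, Chukwudi, Segun, Kehinde) there are 5 shares of (1)/5 = 1/5 each.
Living: Bankole and Segun — each takes 1/5.
Deceased: Abiodun, Chukwudi, and Kehinde. Their combined 3/5 is pooled and carried to generation 2.
At generation 2 (Lanre, Ngozi, Adaeze, Morounke, Zainab, Ebele, Obafemi) there are 7 shares of (3/5)/7 = 3/35 each.
Living: Lanre, Ngozi, Adaeze, Zainab, Ebele, and Obafemi — each takes 3/35.
Deceased: Morounke. That 3/35 share is carried to generation 3.
At generation 3 (Yetunde, Ifeoma) there are 2 shares of (3/35)/2 = 3/70 each.
Living: Yetunde and Ifeoma — each takes 3/70.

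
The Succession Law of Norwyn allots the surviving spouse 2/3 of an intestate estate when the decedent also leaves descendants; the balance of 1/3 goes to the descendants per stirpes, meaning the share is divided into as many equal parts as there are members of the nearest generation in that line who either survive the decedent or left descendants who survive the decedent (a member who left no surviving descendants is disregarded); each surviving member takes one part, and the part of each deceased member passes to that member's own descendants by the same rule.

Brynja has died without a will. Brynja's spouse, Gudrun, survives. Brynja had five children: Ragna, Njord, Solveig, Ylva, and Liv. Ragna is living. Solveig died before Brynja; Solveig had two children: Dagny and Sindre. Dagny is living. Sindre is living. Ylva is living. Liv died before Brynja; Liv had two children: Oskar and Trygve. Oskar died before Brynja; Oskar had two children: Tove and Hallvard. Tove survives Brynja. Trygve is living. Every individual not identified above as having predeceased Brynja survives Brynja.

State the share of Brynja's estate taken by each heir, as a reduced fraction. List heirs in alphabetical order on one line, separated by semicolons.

Gudrun, as surviving spouse, takes 2/3.
The remaining 1/3 passes to Brynja's descendants per stirpes.
The 1/3 is divided into 5 equal shares of 1/15 among Ragna, Njord, Solveig, Ylva, Liv.
Ragna is living and takes 1/15.
Njord is living and takes 1/15.
Solveig predeceased; the 1/15 allotted to Solveig's branch passes to Solveig's issue by representation.
The 1/15 is divided into 2 equal shares of 1/30 among Dagny, Sindre.
Dagny is living and takes 1/30.
Sindre is living and takes 1/30.
Ylva is living and takes 1/15.
Liv predeceased; the 1/15 allotted to Liv's branch passes to Liv's issue by representation.
The 1/15 is divided into 2 equal shares of 1/30 among Oskar, Trygve.
Oskar predeceased; the 1/30 allotted to Oskar's branch passes to Oskar's issue by representation.
The 1/30 is divided into 2 equal shares of 1/60 among Tove, Hallvard.
Tove is living and takes 1/60.
Hallvard is living and takes 1/60.
Trygve is living and takes 1/30.

Dagny 1/30; Gudrun 2/3; Hallvard 1/60; Njord 1/15; Ragna 1/15; Sindre 1/30; Tove 1/60; Trygve 1/30; Ylva 1/15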